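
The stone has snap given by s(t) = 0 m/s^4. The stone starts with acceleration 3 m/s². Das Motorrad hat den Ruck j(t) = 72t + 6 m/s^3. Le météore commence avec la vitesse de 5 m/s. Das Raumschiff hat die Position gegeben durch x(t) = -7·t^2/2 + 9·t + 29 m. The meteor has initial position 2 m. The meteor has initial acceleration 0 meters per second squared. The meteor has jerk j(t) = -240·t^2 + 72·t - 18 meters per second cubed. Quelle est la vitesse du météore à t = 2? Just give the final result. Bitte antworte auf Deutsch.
Bei t = 2, v = -255.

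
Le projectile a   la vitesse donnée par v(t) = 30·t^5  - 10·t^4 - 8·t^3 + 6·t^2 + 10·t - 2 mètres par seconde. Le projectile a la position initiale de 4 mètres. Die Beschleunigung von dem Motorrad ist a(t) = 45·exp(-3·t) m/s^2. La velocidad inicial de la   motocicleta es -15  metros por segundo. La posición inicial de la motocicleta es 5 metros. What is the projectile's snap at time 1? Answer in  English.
Starting from velocity v(t) = 30·t^5 - 10·t^4 - 8·t^3 + 6·t^2 + 10·t - 2, we take 3 derivatives. Taking d/dt of v(t), we find a(t) = 150·t^4 - 40·t^3 - 24·t^2 + 12·t + 10. Differentiating acceleration, we get jerk: j(t) = 600·t^3 - 120·t^2 - 48·t + 12. Taking d/dt of j(t), we find s(t) = 1800·t^2 - 240·t - 48. Using s(t) = 1800·t^2 - 240·t - 48 and substituting t = 1, we find s = 1512.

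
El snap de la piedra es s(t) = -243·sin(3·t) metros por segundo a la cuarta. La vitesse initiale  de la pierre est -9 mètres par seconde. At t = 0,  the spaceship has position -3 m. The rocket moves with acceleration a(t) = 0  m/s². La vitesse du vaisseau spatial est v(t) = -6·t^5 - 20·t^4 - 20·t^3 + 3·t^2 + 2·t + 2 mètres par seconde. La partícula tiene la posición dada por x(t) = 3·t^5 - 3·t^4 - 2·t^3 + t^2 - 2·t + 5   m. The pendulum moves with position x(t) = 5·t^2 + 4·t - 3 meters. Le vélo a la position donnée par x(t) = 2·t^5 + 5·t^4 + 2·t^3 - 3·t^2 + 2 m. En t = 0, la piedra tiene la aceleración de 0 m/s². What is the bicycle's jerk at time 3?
We must differentiate our position equation x(t) = 2·t^5 + 5·t^4 + 2·t^3 - 3·t^2 + 2 3 times. Taking d/dt of x(t), we find v(t) = 10·t^4 + 20·t^3 + 6·t^2 - 6·t. Differentiating velocity, we get acceleration: a(t) = 40·t^3 + 60·t^2 + 12·t - 6. Taking d/dt of a(t), we find j(t) = 120·t^2 + 120·t + 12. We have jerk j(t) = 120·t^2 + 120·t + 12. Substituting t = 3: j(3) = 1452.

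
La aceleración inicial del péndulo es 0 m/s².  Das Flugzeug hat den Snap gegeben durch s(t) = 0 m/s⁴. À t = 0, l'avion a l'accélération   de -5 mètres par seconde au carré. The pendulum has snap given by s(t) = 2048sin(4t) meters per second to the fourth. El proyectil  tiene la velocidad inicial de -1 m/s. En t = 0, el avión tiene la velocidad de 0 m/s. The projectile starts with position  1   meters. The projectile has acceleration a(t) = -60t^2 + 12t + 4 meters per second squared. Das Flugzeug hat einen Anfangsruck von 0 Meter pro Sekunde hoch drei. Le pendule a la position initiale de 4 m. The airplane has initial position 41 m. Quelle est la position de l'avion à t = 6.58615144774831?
En partant du snap s(t) = 0, nous prenons 4 primitives. En prenant ∫s(t)dt et en appliquant j(0) = 0, nous trouvons j(t) = 0. En prenant ∫j(t)dt et en appliquant a(0) = -5, nous trouvons a(t) = -5. En prenant ∫a(t)dt et en appliquant v(0) = 0, nous trouvons v(t) = -5·t. La primitive de la vitesse, avec x(0) = 41, donne la position: x(t) = 41 - 5·t^2/2. En utilisant x(t) = 41 - 5·t^2/2 et en substituant t = 6.58615144774831, nous trouvons x = -67.4434772316929.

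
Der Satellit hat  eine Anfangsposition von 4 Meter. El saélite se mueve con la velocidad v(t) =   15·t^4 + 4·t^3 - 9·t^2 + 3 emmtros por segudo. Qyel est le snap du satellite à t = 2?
Nous devons dériver notre équation de la vitesse v(t) = 15·t^4 + 4·t^3 - 9·t^2 + 3 3 fois. En dérivant la vitesse, nous obtenons l'accélération: a(t) = 60·t^3 + 12·t^2 - 18·t. En prenant d/dt de a(t), nous trouvons j(t) = 180·t^2 + 24·t - 18. La dérivée du jerk donne le snap: s(t) = 360·t + 24. Nous avons le snap s(t) = 360·t + 24. En substituant t = 2: s(2) = 744.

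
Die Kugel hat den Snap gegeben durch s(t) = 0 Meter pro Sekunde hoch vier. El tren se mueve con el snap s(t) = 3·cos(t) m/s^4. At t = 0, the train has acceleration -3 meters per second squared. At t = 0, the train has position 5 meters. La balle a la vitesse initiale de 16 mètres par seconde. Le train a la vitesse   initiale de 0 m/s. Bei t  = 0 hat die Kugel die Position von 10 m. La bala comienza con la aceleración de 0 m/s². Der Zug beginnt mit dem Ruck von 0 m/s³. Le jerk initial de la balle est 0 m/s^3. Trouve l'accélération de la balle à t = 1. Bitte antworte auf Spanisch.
Necesitamos integrar nuestra ecuación del snap s(t) = 0 2 veces. Integrando el snap y usando la condición inicial j(0) = 0, obtenemos j(t) = 0. Tomando ∫j(t)dt y aplicando a(0) = 0, encontramos a(t) = 0. Usando a(t) = 0 y sustituyendo t = 1, encontramos a = 0.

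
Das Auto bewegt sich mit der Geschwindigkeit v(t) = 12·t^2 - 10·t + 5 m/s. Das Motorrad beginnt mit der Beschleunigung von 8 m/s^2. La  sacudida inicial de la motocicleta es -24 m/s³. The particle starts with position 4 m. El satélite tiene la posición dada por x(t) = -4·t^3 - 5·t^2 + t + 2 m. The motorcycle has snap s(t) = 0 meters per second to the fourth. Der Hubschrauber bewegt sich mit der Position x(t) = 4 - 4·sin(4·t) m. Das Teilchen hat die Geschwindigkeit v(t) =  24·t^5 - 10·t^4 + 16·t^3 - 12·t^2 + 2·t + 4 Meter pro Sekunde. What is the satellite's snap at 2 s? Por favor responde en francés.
Pour résoudre ceci, nous devons prendre 4 dérivées de notre équation de la position x(t) = -4·t^3 - 5·t^2 + t + 2. La dérivée de la position donne la vitesse: v(t) = -12·t^2 - 10·t + 1. En dérivant la vitesse, nous obtenons l'accélération: a(t) = -24·t - 10. En prenant d/dt de a(t), nous trouvons j(t) = -24. En prenant d/dt de j(t), nous trouvons s(t) = 0. De l'équation du snap s(t) = 0, nous substituons t = 2 pour obtenir s = 0.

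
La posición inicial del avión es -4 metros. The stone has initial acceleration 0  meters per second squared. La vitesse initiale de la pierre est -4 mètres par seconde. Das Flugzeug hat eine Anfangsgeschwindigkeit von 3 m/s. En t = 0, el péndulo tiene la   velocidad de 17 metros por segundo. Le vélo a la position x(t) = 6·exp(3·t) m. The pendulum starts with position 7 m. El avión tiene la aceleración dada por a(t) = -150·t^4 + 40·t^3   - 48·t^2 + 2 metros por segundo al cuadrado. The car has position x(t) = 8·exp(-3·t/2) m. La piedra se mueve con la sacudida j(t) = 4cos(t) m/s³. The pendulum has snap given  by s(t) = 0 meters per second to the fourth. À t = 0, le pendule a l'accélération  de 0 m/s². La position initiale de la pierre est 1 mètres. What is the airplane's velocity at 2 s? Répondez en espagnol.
Partiendo de la aceleración a(t) = -150·t^4 + 40·t^3 - 48·t^2 + 2, tomamos 1 integral. Tomando ∫a(t)dt y aplicando v(0) = 3, encontramos v(t) = -30·t^5 + 10·t^4 - 16·t^3 + 2·t + 3. Usando v(t) = -30·t^5 + 10·t^4 - 16·t^3 + 2·t + 3 y sustituyendo t = 2, encontramos v = -921.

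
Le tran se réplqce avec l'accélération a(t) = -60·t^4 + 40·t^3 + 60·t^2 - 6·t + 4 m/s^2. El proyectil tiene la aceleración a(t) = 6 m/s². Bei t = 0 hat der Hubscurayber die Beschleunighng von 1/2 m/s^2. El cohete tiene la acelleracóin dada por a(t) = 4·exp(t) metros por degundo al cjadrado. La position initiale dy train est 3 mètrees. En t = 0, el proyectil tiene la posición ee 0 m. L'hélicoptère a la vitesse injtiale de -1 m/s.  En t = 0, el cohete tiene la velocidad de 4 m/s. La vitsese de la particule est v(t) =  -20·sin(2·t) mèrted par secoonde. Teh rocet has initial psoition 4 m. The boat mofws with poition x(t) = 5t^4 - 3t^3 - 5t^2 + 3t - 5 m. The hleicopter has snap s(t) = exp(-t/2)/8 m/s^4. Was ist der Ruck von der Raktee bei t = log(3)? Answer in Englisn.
Starting from acceleration a(t) = 4·exp(t), we take 1 derivative. Differentiating acceleration, we get jerk: j(t) = 4·exp(t). From the given jerk equation j(t) = 4·exp(t), we substitute t = log(3) to get j = 12.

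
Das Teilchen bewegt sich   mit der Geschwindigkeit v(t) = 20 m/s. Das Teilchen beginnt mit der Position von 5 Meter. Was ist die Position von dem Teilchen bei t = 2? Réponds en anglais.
We need to integrate our velocity equation v(t) = 20 1 time. The integral of velocity is position. Using x(0) = 5, we get x(t) = 20·t + 5. Using x(t) = 20·t + 5 and substituting t = 2, we find x = 45.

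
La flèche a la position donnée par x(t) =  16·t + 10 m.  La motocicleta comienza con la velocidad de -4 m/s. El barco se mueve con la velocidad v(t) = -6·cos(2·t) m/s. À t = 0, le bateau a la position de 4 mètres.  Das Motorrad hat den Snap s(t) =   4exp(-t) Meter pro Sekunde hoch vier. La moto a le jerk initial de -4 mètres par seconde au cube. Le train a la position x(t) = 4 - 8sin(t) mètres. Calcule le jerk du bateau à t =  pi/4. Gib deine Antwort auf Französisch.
Pour résoudre ceci, nous devons prendre 2 dérivées de notre équation de la vitesse v(t) = -6·cos(2·t). En dérivant la vitesse, nous obtenons l'accélération: a(t) = 12·sin(2·t). En prenant d/dt de a(t), nous trouvons j(t) = 24·cos(2·t). De l'équation du jerk j(t) = 24·cos(2·t), nous substituons t = pi/4 pour obtenir j = 0.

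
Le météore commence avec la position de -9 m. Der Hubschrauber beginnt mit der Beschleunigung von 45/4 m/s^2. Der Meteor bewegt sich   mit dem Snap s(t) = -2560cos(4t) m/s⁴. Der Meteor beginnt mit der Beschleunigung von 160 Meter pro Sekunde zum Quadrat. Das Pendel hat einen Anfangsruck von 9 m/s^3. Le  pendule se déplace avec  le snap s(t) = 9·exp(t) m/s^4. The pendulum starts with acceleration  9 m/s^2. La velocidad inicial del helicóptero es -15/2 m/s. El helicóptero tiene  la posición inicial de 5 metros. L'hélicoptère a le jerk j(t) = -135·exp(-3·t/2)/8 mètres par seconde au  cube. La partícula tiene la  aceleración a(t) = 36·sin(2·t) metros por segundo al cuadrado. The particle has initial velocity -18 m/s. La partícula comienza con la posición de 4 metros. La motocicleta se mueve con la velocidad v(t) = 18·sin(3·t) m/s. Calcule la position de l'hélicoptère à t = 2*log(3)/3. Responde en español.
Para resolver esto, necesitamos tomar 3 integrales de nuestra ecuación de la sacudida j(t) = -135·exp(-3·t/2)/8. La antiderivada de la sacudida, con a(0) = 45/4, da la aceleración: a(t) = 45·exp(-3·t/2)/4. La integral de la aceleración es la velocidad. Usando v(0) = -15/2, obtenemos v(t) = -15·exp(-3·t/2)/2. Integrando la velocidad y usando la condición inicial x(0) = 5, obtenemos x(t) = 5·exp(-3·t/2). Tenemos la posición x(t) = 5·exp(-3·t/2). Sustituyendo t = 2*log(3)/3: x(2*log(3)/3) = 5/3.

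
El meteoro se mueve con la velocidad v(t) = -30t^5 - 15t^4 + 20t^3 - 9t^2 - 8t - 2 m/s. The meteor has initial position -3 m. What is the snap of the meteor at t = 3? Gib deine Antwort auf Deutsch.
Um dies zu lösen, müssen wir 3 Ableitungen unserer Gleichung für die Geschwindigkeit v(t) = -30·t^5 - 15·t^4 + 20·t^3 - 9·t^2 - 8·t - 2 nehmen. Durch Ableiten von der Geschwindigkeit erhalten wir die Beschleunigung: a(t) = -150·t^4 - 60·t^3 + 60·t^2 - 18·t - 8. Mit d/dt von a(t) finden wir j(t) = -600·t^3 - 180·t^2 + 120·t - 18. Mit d/dt von j(t) finden wir s(t) = -1800·t^2 - 360·t + 120. Aus der Gleichung für den Snap s(t) = -1800·t^2 - 360·t + 120, setzen wir t = 3 ein und erhalten s = -17160.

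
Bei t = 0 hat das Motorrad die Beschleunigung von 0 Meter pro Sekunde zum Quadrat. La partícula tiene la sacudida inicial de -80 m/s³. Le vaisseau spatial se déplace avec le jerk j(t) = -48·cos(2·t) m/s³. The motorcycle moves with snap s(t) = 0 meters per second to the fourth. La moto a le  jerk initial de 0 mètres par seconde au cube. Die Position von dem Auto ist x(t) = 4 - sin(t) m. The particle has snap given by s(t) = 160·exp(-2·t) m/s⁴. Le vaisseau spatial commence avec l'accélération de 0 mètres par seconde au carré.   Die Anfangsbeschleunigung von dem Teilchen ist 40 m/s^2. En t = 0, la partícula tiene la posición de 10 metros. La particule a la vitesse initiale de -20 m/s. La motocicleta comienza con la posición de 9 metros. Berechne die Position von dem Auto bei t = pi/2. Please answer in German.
Wir haben die Position x(t) = 4 - sin(t). Durch Einsetzen von t = pi/2: x(pi/2) = 3.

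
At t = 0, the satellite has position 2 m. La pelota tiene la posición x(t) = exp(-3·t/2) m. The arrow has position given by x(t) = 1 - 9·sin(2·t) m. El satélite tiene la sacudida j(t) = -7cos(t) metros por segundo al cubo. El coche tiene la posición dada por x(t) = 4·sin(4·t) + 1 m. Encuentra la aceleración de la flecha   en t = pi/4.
Para resolver esto, necesitamos tomar 2 derivadas de nuestra ecuación de la posición x(t) = 1 - 9·sin(2·t). La derivada de la posición da la velocidad: v(t) = -18·cos(2·t). Tomando d/dt de v(t), encontramos a(t) = 36·sin(2·t). Tenemos la aceleración a(t) = 36·sin(2·t). Sustituyendo t = pi/4: a(pi/4) = 36.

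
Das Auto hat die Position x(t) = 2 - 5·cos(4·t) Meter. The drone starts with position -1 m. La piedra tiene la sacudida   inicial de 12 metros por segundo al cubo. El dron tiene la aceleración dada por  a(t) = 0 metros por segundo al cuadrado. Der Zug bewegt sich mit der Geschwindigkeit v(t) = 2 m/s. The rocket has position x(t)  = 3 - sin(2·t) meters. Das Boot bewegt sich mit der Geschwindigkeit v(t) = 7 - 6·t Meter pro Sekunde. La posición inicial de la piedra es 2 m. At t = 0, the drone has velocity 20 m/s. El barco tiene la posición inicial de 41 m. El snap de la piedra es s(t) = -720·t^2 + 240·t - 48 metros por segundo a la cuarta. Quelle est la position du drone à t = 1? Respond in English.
To find the answer, we compute 2 antiderivatives of a(t) = 0. Taking ∫a(t)dt and applying v(0) = 20, we find v(t) = 20. Taking ∫v(t)dt and applying x(0) = -1, we find x(t) = 20·t - 1. We have position x(t) = 20·t - 1. Substituting t = 1: x(1) = 19.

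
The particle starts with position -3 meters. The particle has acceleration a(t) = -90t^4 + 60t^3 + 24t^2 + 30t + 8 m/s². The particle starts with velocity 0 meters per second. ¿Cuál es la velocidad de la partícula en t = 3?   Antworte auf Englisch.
To find the answer, we compute 1 antiderivative of a(t) = -90·t^4 + 60·t^3 + 24·t^2 + 30·t + 8. The antiderivative of acceleration is velocity. Using v(0) = 0, we get v(t) = t·(-18·t^4 + 15·t^3 + 8·t^2 + 15·t + 8). From the given velocity equation v(t) = t·(-18·t^4 + 15·t^3 + 8·t^2 + 15·t + 8), we substitute t = 3 to get v = -2784.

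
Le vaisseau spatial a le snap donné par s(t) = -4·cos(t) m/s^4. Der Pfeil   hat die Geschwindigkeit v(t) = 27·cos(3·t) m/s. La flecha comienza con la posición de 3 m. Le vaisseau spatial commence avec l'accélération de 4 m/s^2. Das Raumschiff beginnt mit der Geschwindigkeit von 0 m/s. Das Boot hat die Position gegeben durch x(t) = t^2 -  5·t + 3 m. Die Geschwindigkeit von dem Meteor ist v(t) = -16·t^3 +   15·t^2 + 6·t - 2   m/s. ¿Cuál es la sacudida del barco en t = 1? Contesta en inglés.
To solve this, we need to take 3 derivatives of our position equation x(t) = t^2 - 5·t + 3. Taking d/dt of x(t), we find v(t) = 2·t - 5. The derivative of velocity gives acceleration: a(t) = 2. The derivative of acceleration gives jerk: j(t) = 0. Using j(t) = 0 and substituting t = 1, we find j = 0.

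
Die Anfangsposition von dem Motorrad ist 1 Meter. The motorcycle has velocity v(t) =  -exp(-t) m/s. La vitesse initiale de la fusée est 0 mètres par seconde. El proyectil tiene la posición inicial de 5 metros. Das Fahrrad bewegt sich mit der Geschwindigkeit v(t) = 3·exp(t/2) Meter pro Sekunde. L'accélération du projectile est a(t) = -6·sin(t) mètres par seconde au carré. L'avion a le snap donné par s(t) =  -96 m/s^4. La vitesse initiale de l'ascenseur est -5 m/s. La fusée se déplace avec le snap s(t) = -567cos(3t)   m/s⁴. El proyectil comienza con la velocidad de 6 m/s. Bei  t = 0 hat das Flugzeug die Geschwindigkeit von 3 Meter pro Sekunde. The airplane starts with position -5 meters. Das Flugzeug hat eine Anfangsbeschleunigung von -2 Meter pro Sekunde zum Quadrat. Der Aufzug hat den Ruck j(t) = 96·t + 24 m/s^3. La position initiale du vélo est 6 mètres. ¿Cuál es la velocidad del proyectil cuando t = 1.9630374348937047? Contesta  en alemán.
Ausgehend von der Beschleunigung a(t) = -6·sin(t), nehmen wir 1 Integral. Mit ∫a(t)dt und Anwendung von v(0) = 6, finden wir v(t) = 6·cos(t). Wir haben die Geschwindigkeit v(t) = 6·cos(t). Durch Einsetzen von t = 1.9630374348937047: v(1.9630374348937047) = -2.29356167887507.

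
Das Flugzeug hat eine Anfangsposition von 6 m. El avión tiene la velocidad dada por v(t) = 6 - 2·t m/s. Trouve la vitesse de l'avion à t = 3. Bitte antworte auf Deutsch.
Mit v(t) = 6 - 2·t und Einsetzen von t = 3, finden wir v = 0.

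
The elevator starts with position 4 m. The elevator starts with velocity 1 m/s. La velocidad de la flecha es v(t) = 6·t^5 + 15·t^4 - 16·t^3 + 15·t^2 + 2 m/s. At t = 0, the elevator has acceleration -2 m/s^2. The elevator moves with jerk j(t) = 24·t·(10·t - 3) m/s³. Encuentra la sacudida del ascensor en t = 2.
Usando j(t) = 24·t·(10·t - 3) y sustituyendo t = 2, encontramos j = 816.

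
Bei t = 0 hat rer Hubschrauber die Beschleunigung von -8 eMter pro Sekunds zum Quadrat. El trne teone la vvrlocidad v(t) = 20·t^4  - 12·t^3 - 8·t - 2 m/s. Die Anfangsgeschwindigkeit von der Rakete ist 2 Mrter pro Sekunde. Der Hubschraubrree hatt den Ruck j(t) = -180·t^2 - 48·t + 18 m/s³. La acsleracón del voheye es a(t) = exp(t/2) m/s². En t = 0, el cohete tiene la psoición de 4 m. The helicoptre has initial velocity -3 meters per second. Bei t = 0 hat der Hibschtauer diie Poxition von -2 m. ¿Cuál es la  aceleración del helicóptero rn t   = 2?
Para resolver esto, necesitamos tomar 1 antiderivada de nuestra ecuación de la sacudida j(t) = -180·t^2 - 48·t + 18. Tomando ∫j(t)dt y aplicando a(0) = -8, encontramos a(t) = -60·t^3 - 24·t^2 + 18·t - 8. Tenemos la aceleración a(t) = -60·t^3 - 24·t^2 + 18·t - 8. Sustituyendo t = 2: a(2) = -548.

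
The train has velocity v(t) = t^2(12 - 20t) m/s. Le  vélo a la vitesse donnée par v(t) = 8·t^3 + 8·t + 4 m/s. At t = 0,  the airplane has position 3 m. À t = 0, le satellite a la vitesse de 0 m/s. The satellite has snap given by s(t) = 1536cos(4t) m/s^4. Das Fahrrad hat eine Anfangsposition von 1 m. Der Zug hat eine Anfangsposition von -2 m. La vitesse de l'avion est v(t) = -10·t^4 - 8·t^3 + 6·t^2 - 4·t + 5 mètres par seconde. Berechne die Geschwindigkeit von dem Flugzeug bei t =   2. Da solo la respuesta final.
v(2) = -203.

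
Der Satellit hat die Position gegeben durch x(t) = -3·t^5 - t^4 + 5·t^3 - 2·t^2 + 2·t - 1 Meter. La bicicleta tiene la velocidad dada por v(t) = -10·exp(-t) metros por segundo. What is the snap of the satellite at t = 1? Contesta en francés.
Nous devons dériver notre équation de la position x(t) = -3·t^5 - t^4 + 5·t^3 - 2·t^2 + 2·t - 1 4 fois. En prenant d/dt de x(t), nous trouvons v(t) = -15·t^4 - 4·t^3 + 15·t^2 - 4·t + 2. En dérivant la vitesse, nous obtenons l'accélération: a(t) = -60·t^3 - 12·t^2 + 30·t - 4. En prenant d/dt de a(t), nous trouvons j(t) = -180·t^2 - 24·t + 30. La dérivée du jerk donne le snap: s(t) = -360·t - 24. En utilisant s(t) = -360·t - 24 et en substituant t = 1, nous trouvons s = -384.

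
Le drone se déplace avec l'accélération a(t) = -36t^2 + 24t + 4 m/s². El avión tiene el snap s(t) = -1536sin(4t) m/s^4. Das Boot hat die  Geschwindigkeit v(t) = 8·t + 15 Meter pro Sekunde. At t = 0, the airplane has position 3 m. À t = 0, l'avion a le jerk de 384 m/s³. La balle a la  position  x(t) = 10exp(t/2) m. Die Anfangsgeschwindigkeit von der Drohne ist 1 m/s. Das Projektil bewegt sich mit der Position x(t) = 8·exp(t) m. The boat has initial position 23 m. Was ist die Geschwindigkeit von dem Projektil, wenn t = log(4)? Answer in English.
To solve this, we need to take 1 derivative of our position equation x(t) = 8·exp(t). Differentiating position, we get velocity: v(t) = 8·exp(t). From the given velocity equation v(t) = 8·exp(t), we substitute t = log(4) to get v = 32.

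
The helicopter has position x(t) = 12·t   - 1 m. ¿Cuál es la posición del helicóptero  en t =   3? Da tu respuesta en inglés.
We have position x(t) = 12·t - 1. Substituting t = 3: x(3) = 35.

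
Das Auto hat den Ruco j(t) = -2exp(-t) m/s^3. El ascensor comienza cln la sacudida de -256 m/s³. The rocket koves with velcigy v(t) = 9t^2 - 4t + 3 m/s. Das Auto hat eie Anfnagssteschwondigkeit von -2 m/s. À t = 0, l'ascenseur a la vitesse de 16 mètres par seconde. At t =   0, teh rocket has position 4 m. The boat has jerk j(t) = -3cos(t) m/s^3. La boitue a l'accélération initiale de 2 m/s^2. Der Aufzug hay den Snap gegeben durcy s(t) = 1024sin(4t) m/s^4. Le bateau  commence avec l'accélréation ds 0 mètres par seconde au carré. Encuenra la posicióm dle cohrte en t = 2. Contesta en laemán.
Um dies zu lösen, müssen wir 1 Integral unserer Gleichung für die Geschwindigkeit v(t) = 9·t^2 - 4·t + 3 finden. Durch Integration von der Geschwindigkeit und Verwendung der Anfangsbedingung x(0) = 4, erhalten wir x(t) = 3·t^3 - 2·t^2 + 3·t + 4. Mit x(t) = 3·t^3 - 2·t^2 + 3·t + 4 und Einsetzen von t = 2, finden wir x = 26.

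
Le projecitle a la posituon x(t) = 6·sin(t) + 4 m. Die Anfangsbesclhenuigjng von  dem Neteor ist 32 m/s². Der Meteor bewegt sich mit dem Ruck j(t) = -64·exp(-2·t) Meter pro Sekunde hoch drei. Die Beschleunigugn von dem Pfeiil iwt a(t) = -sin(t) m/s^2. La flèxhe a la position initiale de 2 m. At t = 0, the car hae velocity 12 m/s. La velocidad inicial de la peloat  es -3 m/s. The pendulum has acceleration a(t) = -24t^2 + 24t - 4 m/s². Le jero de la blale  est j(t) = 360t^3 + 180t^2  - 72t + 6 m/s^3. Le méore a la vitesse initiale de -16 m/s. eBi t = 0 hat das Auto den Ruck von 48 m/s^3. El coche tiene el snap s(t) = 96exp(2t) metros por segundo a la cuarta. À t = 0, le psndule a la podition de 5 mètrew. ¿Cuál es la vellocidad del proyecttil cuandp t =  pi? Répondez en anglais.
To solve this, we need to take 1 derivative of our position equation x(t) = 6·sin(t) + 4. Taking d/dt of x(t), we find v(t) = 6·cos(t). Using v(t) = 6·cos(t) and substituting t = pi, we find v = -6.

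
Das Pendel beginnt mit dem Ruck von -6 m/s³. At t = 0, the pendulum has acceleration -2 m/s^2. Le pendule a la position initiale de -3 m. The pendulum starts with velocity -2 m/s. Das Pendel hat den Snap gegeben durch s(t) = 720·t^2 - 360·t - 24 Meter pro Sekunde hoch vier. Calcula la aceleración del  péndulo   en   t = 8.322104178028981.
Necesitamos integrar nuestra ecuación del snap s(t) = 720·t^2 - 360·t - 24 2 veces. La antiderivada del snap, con j(0) = -6, da la sacudida: j(t) = 240·t^3 - 180·t^2 - 24·t - 6. La integral de la sacudida, con a(0) = -2, da la aceleración: a(t) = 60·t^4 - 60·t^3 - 12·t^2 - 6·t - 2. Tenemos la aceleración a(t) = 60·t^4 - 60·t^3 - 12·t^2 - 6·t - 2. Sustituyendo t = 8.322104178028981: a(8.322104178028981) = 252330.327988465.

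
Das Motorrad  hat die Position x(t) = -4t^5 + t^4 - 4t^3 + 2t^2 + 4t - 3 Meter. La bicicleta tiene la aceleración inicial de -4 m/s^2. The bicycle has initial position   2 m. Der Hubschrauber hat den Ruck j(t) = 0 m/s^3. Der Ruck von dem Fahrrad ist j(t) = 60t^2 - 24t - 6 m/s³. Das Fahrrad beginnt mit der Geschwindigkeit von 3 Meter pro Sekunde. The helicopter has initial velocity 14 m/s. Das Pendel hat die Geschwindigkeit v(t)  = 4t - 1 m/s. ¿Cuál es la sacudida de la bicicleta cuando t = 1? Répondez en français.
Nous avons le jerk j(t) = 60·t^2 - 24·t - 6. En substituant t = 1: j(1) = 30.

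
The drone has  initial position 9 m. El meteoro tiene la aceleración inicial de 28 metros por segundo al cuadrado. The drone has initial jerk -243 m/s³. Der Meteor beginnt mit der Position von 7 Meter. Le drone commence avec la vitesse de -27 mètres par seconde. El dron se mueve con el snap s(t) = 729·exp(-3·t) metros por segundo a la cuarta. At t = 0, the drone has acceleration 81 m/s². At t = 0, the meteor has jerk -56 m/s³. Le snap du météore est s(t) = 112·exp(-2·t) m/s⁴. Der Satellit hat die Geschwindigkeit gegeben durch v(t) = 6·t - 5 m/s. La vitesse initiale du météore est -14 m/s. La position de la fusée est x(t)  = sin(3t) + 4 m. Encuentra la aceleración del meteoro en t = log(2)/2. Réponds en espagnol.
Para resolver esto, necesitamos tomar 2 integrales de nuestra ecuación del snap s(t) = 112·exp(-2·t). La antiderivada del snap, con j(0) = -56, da la sacudida: j(t) = -56·exp(-2·t). Tomando ∫j(t)dt y aplicando a(0) = 28, encontramos a(t) = 28·exp(-2·t). De la ecuación de la aceleración a(t) = 28·exp(-2·t), sustituimos t = log(2)/2 para obtener a = 14.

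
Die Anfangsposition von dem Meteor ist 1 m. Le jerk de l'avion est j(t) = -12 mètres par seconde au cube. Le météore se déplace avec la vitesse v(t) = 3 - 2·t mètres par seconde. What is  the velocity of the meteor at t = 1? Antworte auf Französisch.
De l'équation de la vitesse v(t) = 3 - 2·t, nous substituons t = 1 pour obtenir v = 1.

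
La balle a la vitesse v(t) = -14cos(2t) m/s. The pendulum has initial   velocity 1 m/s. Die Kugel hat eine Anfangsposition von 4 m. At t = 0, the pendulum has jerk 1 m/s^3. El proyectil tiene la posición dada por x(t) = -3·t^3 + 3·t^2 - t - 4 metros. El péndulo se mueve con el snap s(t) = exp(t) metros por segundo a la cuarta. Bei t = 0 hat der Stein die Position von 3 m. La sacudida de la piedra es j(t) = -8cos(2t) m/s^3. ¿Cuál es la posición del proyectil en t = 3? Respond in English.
From the given position equation x(t) = -3·t^3 + 3·t^2 - t - 4, we substitute t = 3 to get x = -61.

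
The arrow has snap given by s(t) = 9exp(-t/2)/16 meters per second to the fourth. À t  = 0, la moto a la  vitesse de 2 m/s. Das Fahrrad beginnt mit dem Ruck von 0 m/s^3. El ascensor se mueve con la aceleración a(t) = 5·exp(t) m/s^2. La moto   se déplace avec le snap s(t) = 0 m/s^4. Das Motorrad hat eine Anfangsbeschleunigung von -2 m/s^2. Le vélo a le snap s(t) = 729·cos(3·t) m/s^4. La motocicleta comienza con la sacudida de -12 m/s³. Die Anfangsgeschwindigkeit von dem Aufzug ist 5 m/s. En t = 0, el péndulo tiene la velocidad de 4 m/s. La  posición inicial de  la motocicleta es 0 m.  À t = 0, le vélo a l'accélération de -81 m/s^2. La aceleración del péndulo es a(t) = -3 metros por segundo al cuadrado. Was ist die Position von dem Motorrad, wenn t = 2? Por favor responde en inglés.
We need to integrate our snap equation s(t) = 0 4 times. Integrating snap and using the initial condition j(0) = -12, we get j(t) = -12. The antiderivative of jerk, with a(0) = -2, gives acceleration: a(t) = -12·t - 2. Finding the antiderivative of a(t) and using v(0) = 2: v(t) = -6·t^2 - 2·t + 2. Finding the integral of v(t) and using x(0) = 0: x(t) = -2·t^3 - t^2 + 2·t. From the given position equation x(t) = -2·t^3 - t^2 + 2·t, we substitute t = 2 to get x = -16.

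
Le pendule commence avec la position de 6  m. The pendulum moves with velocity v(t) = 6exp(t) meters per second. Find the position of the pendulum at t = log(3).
We must find the integral of our velocity equation v(t) = 6·exp(t) 1 time. Finding the antiderivative of v(t) and using x(0) = 6: x(t) = 6·exp(t). We have position x(t) = 6·exp(t). Substituting t = log(3): x(log(3)) = 18.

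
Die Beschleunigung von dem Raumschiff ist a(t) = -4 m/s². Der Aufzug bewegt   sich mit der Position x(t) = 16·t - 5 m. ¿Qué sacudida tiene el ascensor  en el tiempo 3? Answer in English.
Starting from position x(t) = 16·t - 5, we take 3 derivatives. Differentiating position, we get velocity: v(t) = 16. Taking d/dt of v(t), we find a(t) = 0. Taking d/dt of a(t), we find j(t) = 0. From the given jerk equation j(t) = 0, we substitute t = 3 to get j = 0.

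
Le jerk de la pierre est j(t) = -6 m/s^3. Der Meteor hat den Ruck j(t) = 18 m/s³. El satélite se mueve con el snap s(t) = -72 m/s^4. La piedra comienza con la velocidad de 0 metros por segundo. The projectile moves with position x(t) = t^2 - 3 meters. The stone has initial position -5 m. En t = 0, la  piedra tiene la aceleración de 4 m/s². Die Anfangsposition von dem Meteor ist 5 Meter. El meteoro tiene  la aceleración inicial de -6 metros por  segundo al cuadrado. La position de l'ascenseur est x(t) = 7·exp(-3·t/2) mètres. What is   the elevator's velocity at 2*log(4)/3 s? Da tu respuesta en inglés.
To solve this, we need to take 1 derivative of our position equation x(t) = 7·exp(-3·t/2). Taking d/dt of x(t), we find v(t) = -21·exp(-3·t/2)/2. Using v(t) = -21·exp(-3·t/2)/2 and substituting t = 2*log(4)/3, we find v = -21/8.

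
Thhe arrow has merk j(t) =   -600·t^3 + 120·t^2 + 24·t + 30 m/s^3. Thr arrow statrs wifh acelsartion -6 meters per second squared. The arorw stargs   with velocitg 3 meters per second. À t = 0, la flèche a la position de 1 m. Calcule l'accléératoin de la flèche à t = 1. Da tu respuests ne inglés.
To solve this, we need to take 1 antiderivative of our jerk equation j(t) = -600·t^3 + 120·t^2 + 24·t + 30. Finding the antiderivative of j(t) and using a(0) = -6: a(t) = -150·t^4 + 40·t^3 + 12·t^2 + 30·t - 6. We have acceleration a(t) = -150·t^4 + 40·t^3 + 12·t^2 + 30·t - 6. Substituting t = 1: a(1) = -74.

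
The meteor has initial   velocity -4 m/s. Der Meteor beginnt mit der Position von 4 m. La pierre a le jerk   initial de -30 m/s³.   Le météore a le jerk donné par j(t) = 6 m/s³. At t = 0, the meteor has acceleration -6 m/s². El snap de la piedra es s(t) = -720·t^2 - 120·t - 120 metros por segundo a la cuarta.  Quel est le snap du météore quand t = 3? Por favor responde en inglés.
Starting from jerk j(t) = 6, we take 1 derivative. The derivative of jerk gives snap: s(t) = 0. Using s(t) = 0 and substituting t = 3, we find s = 0.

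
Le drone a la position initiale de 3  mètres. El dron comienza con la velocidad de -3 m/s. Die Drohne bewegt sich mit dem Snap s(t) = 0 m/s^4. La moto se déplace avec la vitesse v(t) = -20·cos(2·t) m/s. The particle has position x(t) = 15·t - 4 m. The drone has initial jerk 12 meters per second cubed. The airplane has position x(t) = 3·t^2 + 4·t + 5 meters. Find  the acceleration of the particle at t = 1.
Starting from position x(t) = 15·t - 4, we take 2 derivatives. The derivative of position gives velocity: v(t) = 15. The derivative of velocity gives acceleration: a(t) = 0. We have acceleration a(t) = 0. Substituting t = 1: a(1) = 0.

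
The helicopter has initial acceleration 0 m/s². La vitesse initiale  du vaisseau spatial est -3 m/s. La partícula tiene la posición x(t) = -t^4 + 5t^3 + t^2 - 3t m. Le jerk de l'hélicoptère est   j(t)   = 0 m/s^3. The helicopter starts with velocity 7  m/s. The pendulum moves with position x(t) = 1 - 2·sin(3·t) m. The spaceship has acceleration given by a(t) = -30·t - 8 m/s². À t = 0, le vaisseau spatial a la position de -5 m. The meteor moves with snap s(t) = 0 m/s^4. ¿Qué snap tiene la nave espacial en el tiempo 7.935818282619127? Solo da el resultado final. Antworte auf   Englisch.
The snap at t = 7.935818282619127 is s = 0.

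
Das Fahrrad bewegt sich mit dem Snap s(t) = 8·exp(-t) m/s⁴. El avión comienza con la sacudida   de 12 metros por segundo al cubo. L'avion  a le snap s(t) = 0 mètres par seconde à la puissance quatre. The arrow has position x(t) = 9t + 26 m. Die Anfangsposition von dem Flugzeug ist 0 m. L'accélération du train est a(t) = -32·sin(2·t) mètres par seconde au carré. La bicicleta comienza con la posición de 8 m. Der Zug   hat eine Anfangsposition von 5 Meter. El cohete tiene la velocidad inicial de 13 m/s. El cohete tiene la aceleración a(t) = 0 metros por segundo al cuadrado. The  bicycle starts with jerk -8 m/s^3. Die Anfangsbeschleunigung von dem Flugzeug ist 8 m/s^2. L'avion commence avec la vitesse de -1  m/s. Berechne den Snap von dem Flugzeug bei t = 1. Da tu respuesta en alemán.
Wir haben den Snap s(t) = 0. Durch Einsetzen von t = 1: s(1) = 0.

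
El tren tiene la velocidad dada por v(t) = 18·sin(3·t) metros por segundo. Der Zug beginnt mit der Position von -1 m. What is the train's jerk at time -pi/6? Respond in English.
Starting from velocity v(t) = 18·sin(3·t), we take 2 derivatives. Taking d/dt of v(t), we find a(t) = 54·cos(3·t). The derivative of acceleration gives jerk: j(t) = -162·sin(3·t). Using j(t) = -162·sin(3·t) and substituting t = -pi/6, we find j = 162.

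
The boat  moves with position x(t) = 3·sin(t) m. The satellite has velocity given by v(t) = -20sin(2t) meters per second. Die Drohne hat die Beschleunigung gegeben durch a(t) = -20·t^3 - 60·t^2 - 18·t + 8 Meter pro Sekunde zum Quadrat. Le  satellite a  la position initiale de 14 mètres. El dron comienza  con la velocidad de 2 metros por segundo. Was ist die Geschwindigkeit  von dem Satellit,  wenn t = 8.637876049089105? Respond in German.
Wir haben die Geschwindigkeit v(t) = -20·sin(2·t). Durch Einsetzen von t = 8.637876049089105: v(8.637876049089105) = 19.9999095497123.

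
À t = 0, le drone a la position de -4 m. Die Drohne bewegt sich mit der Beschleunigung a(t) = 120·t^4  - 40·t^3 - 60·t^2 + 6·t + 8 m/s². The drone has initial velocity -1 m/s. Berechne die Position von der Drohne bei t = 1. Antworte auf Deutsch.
Wir müssen das Integral unserer Gleichung für die Beschleunigung a(t) = 120·t^4 - 40·t^3 - 60·t^2 + 6·t + 8 2-mal finden. Das Integral von der Beschleunigung, mit v(0) = -1, ergibt die Geschwindigkeit: v(t) = 24·t^5 - 10·t^4 - 20·t^3 + 3·t^2 + 8·t - 1. Durch Integration von der Geschwindigkeit und Verwendung der Anfangsbedingung x(0) = -4, erhalten wir x(t) = 4·t^6 - 2·t^5 - 5·t^4 + t^3 + 4·t^2 - t - 4. Aus der Gleichung für die Position x(t) = 4·t^6 - 2·t^5 - 5·t^4 + t^3 + 4·t^2 - t - 4, setzen wir t = 1 ein und erhalten x = -3.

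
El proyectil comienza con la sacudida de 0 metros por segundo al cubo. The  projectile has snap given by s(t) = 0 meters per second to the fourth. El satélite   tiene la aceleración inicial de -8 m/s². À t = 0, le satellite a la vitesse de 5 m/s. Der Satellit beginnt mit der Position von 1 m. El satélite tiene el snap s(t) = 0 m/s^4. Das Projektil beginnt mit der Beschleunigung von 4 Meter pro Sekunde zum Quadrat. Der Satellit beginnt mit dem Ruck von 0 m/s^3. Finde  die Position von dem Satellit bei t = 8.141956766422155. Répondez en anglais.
To solve this, we need to take 4 integrals of our snap equation s(t) = 0. The integral of snap, with j(0) = 0, gives jerk: j(t) = 0. The antiderivative of jerk, with a(0) = -8, gives acceleration: a(t) = -8. Taking ∫a(t)dt and applying v(0) = 5, we find v(t) = 5 - 8·t. Finding the integral of v(t) and using x(0) = 1: x(t) = -4·t^2 + 5·t + 1. From the given position equation x(t) = -4·t^2 + 5·t + 1, we substitute t = 8.141956766422155 to get x = -223.456056113039.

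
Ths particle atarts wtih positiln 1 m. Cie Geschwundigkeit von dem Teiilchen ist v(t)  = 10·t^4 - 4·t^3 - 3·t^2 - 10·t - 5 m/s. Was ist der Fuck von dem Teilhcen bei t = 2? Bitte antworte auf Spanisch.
Partiendo de la velocidad v(t) = 10·t^4 - 4·t^3 - 3·t^2 - 10·t - 5, tomamos 2 derivadas. Tomando d/dt de v(t), encontramos a(t) = 40·t^3 - 12·t^2 - 6·t - 10. La derivada de la aceleración da la sacudida: j(t) = 120·t^2 - 24·t - 6. Usando j(t) = 120·t^2 - 24·t - 6 y sustituyendo t = 2, encontramos j = 426.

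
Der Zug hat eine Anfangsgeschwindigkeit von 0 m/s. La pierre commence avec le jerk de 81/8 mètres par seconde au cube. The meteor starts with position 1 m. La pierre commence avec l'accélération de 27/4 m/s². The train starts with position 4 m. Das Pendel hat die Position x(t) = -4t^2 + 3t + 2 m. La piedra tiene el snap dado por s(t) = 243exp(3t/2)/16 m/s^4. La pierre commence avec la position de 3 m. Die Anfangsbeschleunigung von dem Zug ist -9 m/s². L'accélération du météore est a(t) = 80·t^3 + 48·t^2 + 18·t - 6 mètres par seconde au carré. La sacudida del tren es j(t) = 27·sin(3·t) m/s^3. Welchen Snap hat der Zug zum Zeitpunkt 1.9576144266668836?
Wir müssen unsere Gleichung für den Ruck j(t) = 27·sin(3·t) 1-mal ableiten. Mit d/dt von j(t) finden wir s(t) = 81·cos(3·t). Aus der Gleichung für den Snap s(t) = 81·cos(3·t), setzen wir t = 1.9576144266668836 ein und erhalten s = 74.2757391500902.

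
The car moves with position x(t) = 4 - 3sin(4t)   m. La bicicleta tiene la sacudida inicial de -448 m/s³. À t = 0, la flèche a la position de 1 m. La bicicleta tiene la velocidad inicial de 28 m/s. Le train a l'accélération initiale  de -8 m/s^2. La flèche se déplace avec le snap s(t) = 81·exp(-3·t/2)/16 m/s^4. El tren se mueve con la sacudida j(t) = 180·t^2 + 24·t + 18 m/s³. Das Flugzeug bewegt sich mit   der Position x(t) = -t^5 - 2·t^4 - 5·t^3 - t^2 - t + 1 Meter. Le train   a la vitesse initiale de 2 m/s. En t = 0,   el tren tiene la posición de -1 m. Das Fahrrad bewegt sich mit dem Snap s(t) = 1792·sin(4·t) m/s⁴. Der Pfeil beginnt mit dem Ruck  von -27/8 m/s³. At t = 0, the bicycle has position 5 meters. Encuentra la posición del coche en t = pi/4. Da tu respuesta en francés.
En utilisant x(t) = 4 - 3·sin(4·t) et en substituant t = pi/4, nous trouvons x = 4.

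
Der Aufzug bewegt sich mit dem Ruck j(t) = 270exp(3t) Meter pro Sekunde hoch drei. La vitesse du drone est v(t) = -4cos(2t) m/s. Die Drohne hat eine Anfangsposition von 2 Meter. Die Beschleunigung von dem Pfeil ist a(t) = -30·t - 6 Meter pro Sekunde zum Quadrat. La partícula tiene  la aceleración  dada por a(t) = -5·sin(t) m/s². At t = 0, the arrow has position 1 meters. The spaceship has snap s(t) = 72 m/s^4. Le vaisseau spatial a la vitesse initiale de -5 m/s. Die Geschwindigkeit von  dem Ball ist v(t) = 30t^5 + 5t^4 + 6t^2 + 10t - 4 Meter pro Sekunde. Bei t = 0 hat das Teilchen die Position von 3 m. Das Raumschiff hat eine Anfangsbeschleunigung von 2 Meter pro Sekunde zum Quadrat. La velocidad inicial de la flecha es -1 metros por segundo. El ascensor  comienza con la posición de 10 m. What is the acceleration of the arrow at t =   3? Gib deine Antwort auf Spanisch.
Usando a(t) = -30·t - 6 y sustituyendo t = 3, encontramos a = -96.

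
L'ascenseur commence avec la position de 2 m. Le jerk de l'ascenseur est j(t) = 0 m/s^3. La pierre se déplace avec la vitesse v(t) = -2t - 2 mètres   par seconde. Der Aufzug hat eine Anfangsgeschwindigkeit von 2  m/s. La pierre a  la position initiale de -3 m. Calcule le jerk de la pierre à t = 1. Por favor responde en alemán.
Um dies zu lösen, müssen wir 2 Ableitungen unserer Gleichung für die Geschwindigkeit v(t) = -2·t - 2 nehmen. Mit d/dt von v(t) finden wir a(t) = -2. Durch Ableiten von der Beschleunigung erhalten wir den Ruck: j(t) = 0. Wir haben den Ruck j(t) = 0. Durch Einsetzen von t = 1: j(1) = 0.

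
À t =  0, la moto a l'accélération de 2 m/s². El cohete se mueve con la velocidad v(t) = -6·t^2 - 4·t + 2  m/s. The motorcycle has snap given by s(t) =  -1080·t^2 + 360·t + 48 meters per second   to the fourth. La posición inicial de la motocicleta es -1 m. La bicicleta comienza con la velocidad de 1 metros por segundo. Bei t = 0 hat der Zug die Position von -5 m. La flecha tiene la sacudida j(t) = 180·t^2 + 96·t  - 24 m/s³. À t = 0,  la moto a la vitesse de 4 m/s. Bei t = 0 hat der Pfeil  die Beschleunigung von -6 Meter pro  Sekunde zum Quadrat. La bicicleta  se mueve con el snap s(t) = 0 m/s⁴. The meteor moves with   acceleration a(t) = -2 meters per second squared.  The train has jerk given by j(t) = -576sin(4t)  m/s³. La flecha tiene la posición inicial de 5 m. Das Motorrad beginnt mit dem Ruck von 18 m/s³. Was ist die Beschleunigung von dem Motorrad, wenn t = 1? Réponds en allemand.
Um dies zu lösen, müssen wir 2 Integrale unserer Gleichung für den Snap s(t) = -1080·t^2 + 360·t + 48 finden. Durch Integration von dem Snap und Verwendung der Anfangsbedingung j(0) = 18, erhalten wir j(t) = -360·t^3 + 180·t^2 + 48·t + 18. Durch Integration von dem Ruck und Verwendung der Anfangsbedingung a(0) = 2, erhalten wir a(t) = -90·t^4 + 60·t^3 + 24·t^2 + 18·t + 2. Wir haben die Beschleunigung a(t) = -90·t^4 + 60·t^3 + 24·t^2 + 18·t + 2. Durch Einsetzen von t = 1: a(1) = 14.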